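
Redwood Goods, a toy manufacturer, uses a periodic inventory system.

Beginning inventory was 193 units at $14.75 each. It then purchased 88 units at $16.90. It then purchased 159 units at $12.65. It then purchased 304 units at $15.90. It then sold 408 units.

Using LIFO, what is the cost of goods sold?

COGS = $6,149.20

Sale 1 (408) [LIFO — newest first]: 304 @ $15.90 + 104 @ $12.65 = $6,149.20
Ending inventory: 193 @ $14.75 + 88 @ $16.90 + 55 @ $12.65 = $5,029.70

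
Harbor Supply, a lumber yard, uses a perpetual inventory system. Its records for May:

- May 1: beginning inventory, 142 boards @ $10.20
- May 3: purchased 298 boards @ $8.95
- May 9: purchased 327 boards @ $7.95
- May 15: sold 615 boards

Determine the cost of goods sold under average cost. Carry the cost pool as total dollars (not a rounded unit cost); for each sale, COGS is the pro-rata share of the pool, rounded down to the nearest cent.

COGS = $5,384.37

After May 1: 142 on hand, pool $1,448.40 (≈ $10.2000 each)
After May 3: 440 on hand, pool $4,115.50 (≈ $9.3534 each)
After May 9: 767 on hand, pool $6,715.15 (≈ $8.7551 each)
May 15, sell 615: 615/767 × $6,715.15 → $5,384.37
Ending inventory (cost pool remaining) = $1,330.78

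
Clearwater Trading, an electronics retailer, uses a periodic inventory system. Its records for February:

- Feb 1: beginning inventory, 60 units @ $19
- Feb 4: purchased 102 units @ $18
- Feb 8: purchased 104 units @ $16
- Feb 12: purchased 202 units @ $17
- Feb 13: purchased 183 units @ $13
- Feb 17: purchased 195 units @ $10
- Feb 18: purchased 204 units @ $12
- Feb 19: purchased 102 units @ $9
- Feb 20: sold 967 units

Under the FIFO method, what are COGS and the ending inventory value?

COGS = $13,855; ending inventory = $1,914

Feb 20, 967 sold [FIFO — oldest first]: 60 @ $19 + 102 @ $18 + 104 @ $16 + 202 @ $17 + 183 @ $13 + 195 @ $10 + 121 @ $12 = $13,855
Ending inventory: 83 @ $12 + 102 @ $9 = $1,914
Check: goods available $15,769 = COGS $13,855 + ending $1,914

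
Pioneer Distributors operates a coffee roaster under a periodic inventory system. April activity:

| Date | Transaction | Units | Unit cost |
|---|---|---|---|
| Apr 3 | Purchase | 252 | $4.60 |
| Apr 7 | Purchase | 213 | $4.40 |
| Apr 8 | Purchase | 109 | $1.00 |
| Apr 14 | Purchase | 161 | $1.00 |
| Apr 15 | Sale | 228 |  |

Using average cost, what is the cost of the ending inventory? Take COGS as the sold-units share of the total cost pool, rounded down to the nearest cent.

Apr 15, sell 228: 228/735 × $2,366.40 → $734.06
Ending inventory (cost pool remaining) = $1,632.34

Ending inventory = $1,632.34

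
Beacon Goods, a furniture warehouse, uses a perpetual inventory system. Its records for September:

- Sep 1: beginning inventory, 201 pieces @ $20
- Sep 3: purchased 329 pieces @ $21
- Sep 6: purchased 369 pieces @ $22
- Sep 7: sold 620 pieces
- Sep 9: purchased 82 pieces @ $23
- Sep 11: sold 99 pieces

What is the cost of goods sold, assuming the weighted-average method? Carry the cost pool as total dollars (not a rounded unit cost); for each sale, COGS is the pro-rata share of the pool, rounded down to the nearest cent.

COGS = $15,274.13

After Sep 1: 201 on hand, pool $4,020.00 (≈ $20.0000 each)
After Sep 3: 530 on hand, pool $10,929.00 (≈ $20.6208 each)
After Sep 6: 899 on hand, pool $19,047.00 (≈ $21.1869 each)
Sep 7, sell 620: 620/899 × $19,047.00 → $13,135.86
After Sep 9: 361 on hand, pool $7,797.14 (≈ $21.5987 each)
Sep 11, sell 99: 99/361 × $7,797.14 → $2,138.27
Total COGS = $13,135.86 + $2,138.27 = $15,274.13
Ending inventory (cost pool remaining) = $5,658.87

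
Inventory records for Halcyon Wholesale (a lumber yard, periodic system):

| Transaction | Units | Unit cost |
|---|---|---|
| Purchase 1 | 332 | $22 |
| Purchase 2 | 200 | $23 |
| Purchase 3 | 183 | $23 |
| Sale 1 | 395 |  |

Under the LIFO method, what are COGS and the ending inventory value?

COGS = $9,073; ending inventory = $7,040

Sale 1 (395) [LIFO — newest first]: 183 @ $23 + 200 @ $23 + 12 @ $22 = $9,073
Ending inventory: 320 @ $22 = $7,040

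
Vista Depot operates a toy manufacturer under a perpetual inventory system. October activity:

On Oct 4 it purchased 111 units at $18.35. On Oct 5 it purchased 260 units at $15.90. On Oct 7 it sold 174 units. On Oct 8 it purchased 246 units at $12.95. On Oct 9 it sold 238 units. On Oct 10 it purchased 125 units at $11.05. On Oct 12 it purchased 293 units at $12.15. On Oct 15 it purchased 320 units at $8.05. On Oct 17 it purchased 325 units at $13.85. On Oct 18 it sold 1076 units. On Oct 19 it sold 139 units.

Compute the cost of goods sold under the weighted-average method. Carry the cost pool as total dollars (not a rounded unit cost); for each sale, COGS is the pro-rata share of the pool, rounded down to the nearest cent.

COGS = $20,747.65

After Oct 4: 111 on hand, pool $2,036.85 (≈ $18.3500 each)
After Oct 5: 371 on hand, pool $6,170.85 (≈ $16.6330 each)
Oct 7, sell 174: 174/371 × $6,170.85 → $2,894.14
After Oct 8: 443 on hand, pool $6,462.41 (≈ $14.5878 each)
Oct 9, sell 238: 238/443 × $6,462.41 → $3,471.90
After Oct 10: 330 on hand, pool $4,371.76 (≈ $13.2478 each)
After Oct 12: 623 on hand, pool $7,931.71 (≈ $12.7315 each)
After Oct 15: 943 on hand, pool $10,507.71 (≈ $11.1429 each)
After Oct 17: 1268 on hand, pool $15,008.96 (≈ $11.8367 each)
Oct 18, sell 1076: 1076/1268 × $15,008.96 → $12,736.30
Oct 19, sell 139: 139/192 × $2,272.66 → $1,645.31
Total COGS = $2,894.14 + $3,471.90 + $12,736.30 + $1,645.31 = $20,747.65
Ending inventory (cost pool remaining) = $627.35
Check: goods available $21,375.00 = COGS $20,747.65 + ending $627.35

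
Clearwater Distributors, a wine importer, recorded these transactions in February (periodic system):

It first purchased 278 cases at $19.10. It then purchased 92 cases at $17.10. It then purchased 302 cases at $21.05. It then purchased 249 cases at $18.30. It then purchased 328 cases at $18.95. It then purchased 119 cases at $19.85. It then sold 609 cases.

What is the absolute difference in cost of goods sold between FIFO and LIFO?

FIFO COGS: 278 @ $19.10 + 92 @ $17.10 + 239 @ $21.05 = $11,913.95
LIFO COGS: 119 @ $19.85 + 328 @ $18.95 + 162 @ $18.30 = $11,542.35
Difference = |$11,913.95 − $11,542.35| = $371.60

$371.60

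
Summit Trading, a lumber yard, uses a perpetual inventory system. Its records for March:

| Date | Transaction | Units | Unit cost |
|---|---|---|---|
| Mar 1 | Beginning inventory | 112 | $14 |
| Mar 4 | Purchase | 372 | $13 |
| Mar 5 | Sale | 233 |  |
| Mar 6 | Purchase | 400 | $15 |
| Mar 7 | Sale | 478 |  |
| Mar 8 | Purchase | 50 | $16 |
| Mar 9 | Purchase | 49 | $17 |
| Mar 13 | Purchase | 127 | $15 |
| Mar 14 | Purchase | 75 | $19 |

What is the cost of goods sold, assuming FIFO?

COGS = $9,809

Mar 5, 233 sold [FIFO — oldest first]: 112 @ $14 + 121 @ $13 = $3,141
Mar 7, 478 sold [FIFO — oldest first]: 251 @ $13 + 227 @ $15 = $6,668
Total COGS = $3,141 + $6,668 = $9,809
Ending inventory: 173 @ $15 + 50 @ $16 + 49 @ $17 + 127 @ $15 + 75 @ $19 = $7,558
Check: goods available $17,367 = COGS $9,809 + ending $7,558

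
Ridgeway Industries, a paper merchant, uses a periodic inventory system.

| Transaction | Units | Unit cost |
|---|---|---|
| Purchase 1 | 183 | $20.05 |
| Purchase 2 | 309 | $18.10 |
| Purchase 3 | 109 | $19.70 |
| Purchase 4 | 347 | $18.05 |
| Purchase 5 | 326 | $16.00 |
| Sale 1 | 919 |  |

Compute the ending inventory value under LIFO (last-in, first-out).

Sale 1 (919) [LIFO — newest first]: 326 @ $16.00 + 347 @ $18.05 + 109 @ $19.70 + 137 @ $18.10 = $16,106.35
Ending inventory: 183 @ $20.05 + 172 @ $18.10 = $6,782.35
Check: goods available $22,888.70 = COGS $16,106.35 + ending $6,782.35

Ending inventory = $6,782.35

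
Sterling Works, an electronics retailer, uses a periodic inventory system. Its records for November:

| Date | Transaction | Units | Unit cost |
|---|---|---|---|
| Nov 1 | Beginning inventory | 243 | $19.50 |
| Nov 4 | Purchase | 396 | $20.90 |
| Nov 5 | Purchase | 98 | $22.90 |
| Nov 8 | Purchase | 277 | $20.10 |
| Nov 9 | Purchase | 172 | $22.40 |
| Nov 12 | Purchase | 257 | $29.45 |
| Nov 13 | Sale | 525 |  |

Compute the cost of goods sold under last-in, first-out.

Nov 13, 525 sold [LIFO — newest first]: 257 @ $29.45 + 172 @ $22.40 + 96 @ $20.10 = $13,351.05
Ending inventory: 243 @ $19.50 + 396 @ $20.90 + 98 @ $22.90 + 181 @ $20.10 = $18,897.20

COGS = $13,351.05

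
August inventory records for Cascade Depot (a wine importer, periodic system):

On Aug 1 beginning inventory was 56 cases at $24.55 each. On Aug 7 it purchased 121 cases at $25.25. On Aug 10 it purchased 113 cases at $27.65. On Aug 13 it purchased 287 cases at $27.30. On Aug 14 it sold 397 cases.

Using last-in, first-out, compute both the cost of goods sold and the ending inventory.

COGS = $10,876.60; ending inventory = $4,513.00

Aug 14, 397 sold [LIFO — newest first]: 287 @ $27.30 + 110 @ $27.65 = $10,876.60
Ending inventory: 56 @ $24.55 + 121 @ $25.25 + 3 @ $27.65 = $4,513.00
Check: goods available $15,389.60 = COGS $10,876.60 + ending $4,513.00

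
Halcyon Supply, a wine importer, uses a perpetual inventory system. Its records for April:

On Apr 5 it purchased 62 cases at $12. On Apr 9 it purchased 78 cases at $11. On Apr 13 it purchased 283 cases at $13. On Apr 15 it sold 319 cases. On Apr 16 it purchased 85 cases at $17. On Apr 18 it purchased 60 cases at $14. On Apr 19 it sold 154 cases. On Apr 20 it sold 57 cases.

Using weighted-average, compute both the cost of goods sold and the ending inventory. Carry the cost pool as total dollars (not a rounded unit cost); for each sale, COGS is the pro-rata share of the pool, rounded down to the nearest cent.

After Apr 5: 62 on hand, pool $744.00 (≈ $12.0000 each)
After Apr 9: 140 on hand, pool $1,602.00 (≈ $11.4429 each)
After Apr 13: 423 on hand, pool $5,281.00 (≈ $12.4846 each)
Apr 15, sell 319: 319/423 × $5,281.00 → $3,982.59
After Apr 16: 189 on hand, pool $2,743.41 (≈ $14.5154 each)
After Apr 18: 249 on hand, pool $3,583.41 (≈ $14.3912 each)
Apr 19, sell 154: 154/249 × $3,583.41 → $2,216.24
Apr 20, sell 57: 57/95 × $1,367.17 → $820.30
Total COGS = $3,982.59 + $2,216.24 + $820.30 = $7,019.13
Ending inventory (cost pool remaining) = $546.87
Check: goods available $7,566.00 = COGS $7,019.13 + ending $546.87

COGS = $7,019.13; ending inventory = $546.87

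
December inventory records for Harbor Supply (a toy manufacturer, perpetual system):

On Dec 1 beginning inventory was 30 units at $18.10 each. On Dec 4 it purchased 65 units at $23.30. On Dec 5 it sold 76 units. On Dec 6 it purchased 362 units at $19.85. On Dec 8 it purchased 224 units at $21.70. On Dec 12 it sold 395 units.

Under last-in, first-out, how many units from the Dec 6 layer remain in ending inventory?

191

Dec 5, 76 sold [LIFO — newest first]: 65 @ $23.30 + 11 @ $18.10 = $1,713.60
Dec 12, 395 sold [LIFO — newest first]: 224 @ $21.70 + 171 @ $19.85 = $8,255.15
Total COGS = $1,713.60 + $8,255.15 = $9,968.75
Ending inventory: 19 @ $18.10 + 191 @ $19.85 = $4,135.25
Check: goods available $14,104.00 = COGS $9,968.75 + ending $4,135.25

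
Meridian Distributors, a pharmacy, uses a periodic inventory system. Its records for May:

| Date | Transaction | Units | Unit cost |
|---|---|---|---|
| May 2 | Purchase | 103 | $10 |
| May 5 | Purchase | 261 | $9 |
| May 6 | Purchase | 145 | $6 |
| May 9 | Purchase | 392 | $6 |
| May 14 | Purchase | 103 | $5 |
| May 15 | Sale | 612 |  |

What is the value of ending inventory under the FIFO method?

May 15, 612 sold [FIFO — oldest first]: 103 @ $10 + 261 @ $9 + 145 @ $6 + 103 @ $6 = $4,867
Ending inventory: 289 @ $6 + 103 @ $5 = $2,249
Check: goods available $7,116 = COGS $4,867 + ending $2,249

Ending inventory = $2,249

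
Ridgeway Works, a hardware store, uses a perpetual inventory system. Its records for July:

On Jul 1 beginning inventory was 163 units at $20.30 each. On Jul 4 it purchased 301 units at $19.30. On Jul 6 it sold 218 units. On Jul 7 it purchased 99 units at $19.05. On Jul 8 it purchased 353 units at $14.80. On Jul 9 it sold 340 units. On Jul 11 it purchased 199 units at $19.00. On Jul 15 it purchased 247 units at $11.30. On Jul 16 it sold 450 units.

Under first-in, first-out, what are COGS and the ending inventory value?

COGS = $17,976.55; ending inventory = $4,824.10

Jul 6, 218 sold [FIFO — oldest first]: 163 @ $20.30 + 55 @ $19.30 = $4,370.40
Jul 9, 340 sold [FIFO — oldest first]: 246 @ $19.30 + 94 @ $19.05 = $6,538.50
Jul 16, 450 sold [FIFO — oldest first]: 5 @ $19.05 + 353 @ $14.80 + 92 @ $19.00 = $7,067.65
Total COGS = $4,370.40 + $6,538.50 + $7,067.65 = $17,976.55
Ending inventory: 107 @ $19.00 + 247 @ $11.30 = $4,824.10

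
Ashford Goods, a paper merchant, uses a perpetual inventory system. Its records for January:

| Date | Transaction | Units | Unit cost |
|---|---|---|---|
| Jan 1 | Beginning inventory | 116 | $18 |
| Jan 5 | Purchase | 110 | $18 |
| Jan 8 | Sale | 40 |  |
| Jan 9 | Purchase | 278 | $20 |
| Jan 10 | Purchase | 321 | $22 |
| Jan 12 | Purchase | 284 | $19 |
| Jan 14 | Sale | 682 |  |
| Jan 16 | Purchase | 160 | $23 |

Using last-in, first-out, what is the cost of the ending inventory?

Ending inventory = $11,048

Jan 8, 40 sold [LIFO — newest first]: 40 @ $18 = $720
Jan 14, 682 sold [LIFO — newest first]: 284 @ $19 + 321 @ $22 + 77 @ $20 = $13,998
Total COGS = $720 + $13,998 = $14,718
Ending inventory: 116 @ $18 + 70 @ $18 + 201 @ $20 + 160 @ $23 = $11,048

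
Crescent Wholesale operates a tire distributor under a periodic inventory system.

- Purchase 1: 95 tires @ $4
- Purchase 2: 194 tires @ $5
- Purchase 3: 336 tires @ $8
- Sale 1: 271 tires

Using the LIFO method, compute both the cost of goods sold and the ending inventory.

Sale 1 (271) [LIFO — newest first]: 271 @ $8 = $2,168
Ending inventory: 95 @ $4 + 194 @ $5 + 65 @ $8 = $1,870

COGS = $2,168; ending inventory = $1,870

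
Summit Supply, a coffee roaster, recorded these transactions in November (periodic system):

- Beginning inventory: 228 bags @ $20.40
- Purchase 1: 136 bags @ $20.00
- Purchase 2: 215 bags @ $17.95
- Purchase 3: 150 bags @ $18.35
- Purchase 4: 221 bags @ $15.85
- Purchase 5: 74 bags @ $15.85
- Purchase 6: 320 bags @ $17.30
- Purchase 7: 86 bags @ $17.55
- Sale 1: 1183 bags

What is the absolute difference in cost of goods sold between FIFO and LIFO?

FIFO COGS: 228 @ $20.40 + 136 @ $20.00 + 215 @ $17.95 + 150 @ $18.35 + 221 @ $15.85 + 74 @ $15.85 + 159 @ $17.30 = $21,409.40
LIFO COGS: 86 @ $17.55 + 320 @ $17.30 + 74 @ $15.85 + 221 @ $15.85 + 150 @ $18.35 + 215 @ $17.95 + 117 @ $20.00 = $20,672.80
Difference = |$21,409.40 − $20,672.80| = $736.60

$736.60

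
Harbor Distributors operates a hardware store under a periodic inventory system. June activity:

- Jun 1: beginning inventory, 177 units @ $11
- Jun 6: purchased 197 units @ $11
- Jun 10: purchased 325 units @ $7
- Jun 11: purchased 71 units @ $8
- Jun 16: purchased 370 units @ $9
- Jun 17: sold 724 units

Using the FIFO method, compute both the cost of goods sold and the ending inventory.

COGS = $6,589; ending inventory = $3,698

Jun 17, 724 sold [FIFO — oldest first]: 177 @ $11 + 197 @ $11 + 325 @ $7 + 25 @ $8 = $6,589
Ending inventory: 46 @ $8 + 370 @ $9 = $3,698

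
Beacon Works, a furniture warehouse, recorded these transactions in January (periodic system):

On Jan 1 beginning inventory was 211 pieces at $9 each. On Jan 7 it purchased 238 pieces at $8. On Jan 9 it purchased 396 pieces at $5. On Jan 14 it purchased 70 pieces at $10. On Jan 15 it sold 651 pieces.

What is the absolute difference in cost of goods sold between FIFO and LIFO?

$653

FIFO COGS: 211 @ $9 + 238 @ $8 + 202 @ $5 = $4,813
LIFO COGS: 70 @ $10 + 396 @ $5 + 185 @ $8 = $4,160
Difference = |$4,813 − $4,160| = $653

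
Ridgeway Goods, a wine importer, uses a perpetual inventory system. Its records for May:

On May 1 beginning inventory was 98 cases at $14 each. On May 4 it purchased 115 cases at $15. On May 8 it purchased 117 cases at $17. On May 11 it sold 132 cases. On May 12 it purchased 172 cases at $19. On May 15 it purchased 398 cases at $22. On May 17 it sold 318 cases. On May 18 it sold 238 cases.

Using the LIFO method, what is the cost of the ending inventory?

Ending inventory = $3,138

May 11, 132 sold [LIFO — newest first]: 117 @ $17 + 15 @ $15 = $2,214
May 17, 318 sold [LIFO — newest first]: 318 @ $22 = $6,996
May 18, 238 sold [LIFO — newest first]: 80 @ $22 + 158 @ $19 = $4,762
Total COGS = $2,214 + $6,996 + $4,762 = $13,972
Ending inventory: 98 @ $14 + 100 @ $15 + 14 @ $19 = $3,138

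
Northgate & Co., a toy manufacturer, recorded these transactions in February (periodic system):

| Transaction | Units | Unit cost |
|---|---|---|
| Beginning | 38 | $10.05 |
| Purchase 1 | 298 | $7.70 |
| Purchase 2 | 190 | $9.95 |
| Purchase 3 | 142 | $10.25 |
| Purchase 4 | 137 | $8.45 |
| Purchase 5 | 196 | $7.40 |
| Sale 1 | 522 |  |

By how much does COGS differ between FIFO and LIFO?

$4.00

FIFO COGS: 38 @ $10.05 + 298 @ $7.70 + 186 @ $9.95 = $4,527.20
LIFO COGS: 196 @ $7.40 + 137 @ $8.45 + 142 @ $10.25 + 47 @ $9.95 = $4,531.20
Difference = |$4,527.20 − $4,531.20| = $4.00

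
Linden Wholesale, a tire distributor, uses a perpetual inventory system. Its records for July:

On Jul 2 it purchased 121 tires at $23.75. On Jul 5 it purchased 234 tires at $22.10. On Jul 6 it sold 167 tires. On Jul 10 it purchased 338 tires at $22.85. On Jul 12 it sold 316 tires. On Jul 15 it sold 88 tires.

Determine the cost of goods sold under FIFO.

Jul 6, 167 sold [FIFO — oldest first]: 121 @ $23.75 + 46 @ $22.10 = $3,890.35
Jul 12, 316 sold [FIFO — oldest first]: 188 @ $22.10 + 128 @ $22.85 = $7,079.60
Jul 15, 88 sold [FIFO — oldest first]: 88 @ $22.85 = $2,010.80
Total COGS = $3,890.35 + $7,079.60 + $2,010.80 = $12,980.75
Ending inventory: 122 @ $22.85 = $2,787.70

COGS = $12,980.75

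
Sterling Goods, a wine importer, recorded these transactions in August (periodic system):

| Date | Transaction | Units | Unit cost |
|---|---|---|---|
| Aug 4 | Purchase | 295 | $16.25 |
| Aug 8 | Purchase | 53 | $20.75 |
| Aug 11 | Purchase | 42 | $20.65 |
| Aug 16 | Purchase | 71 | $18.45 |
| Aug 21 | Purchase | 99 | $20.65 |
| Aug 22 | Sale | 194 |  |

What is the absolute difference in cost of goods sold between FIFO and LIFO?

FIFO COGS: 194 @ $16.25 = $3,152.50
LIFO COGS: 99 @ $20.65 + 71 @ $18.45 + 24 @ $20.65 = $3,849.90
Difference = |$3,152.50 − $3,849.90| = $697.40

$697.40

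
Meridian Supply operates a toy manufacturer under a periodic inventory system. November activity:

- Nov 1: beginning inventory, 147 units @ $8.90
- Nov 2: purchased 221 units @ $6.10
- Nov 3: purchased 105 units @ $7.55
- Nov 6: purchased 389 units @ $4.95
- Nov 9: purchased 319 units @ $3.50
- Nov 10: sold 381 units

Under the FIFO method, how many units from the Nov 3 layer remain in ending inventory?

Nov 10, 381 sold [FIFO — oldest first]: 147 @ $8.90 + 221 @ $6.10 + 13 @ $7.55 = $2,754.55
Ending inventory: 92 @ $7.55 + 389 @ $4.95 + 319 @ $3.50 = $3,736.65

92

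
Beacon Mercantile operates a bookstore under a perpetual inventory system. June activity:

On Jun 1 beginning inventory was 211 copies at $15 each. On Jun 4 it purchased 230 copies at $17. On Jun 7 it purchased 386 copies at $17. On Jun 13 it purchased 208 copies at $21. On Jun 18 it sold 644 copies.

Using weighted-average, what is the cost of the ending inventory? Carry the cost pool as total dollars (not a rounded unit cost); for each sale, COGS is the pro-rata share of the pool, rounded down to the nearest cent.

Ending inventory = $6,801.89

After Jun 1: 211 on hand, pool $3,165.00 (≈ $15.0000 each)
After Jun 4: 441 on hand, pool $7,075.00 (≈ $16.0431 each)
After Jun 7: 827 on hand, pool $13,637.00 (≈ $16.4897 each)
After Jun 13: 1035 on hand, pool $18,005.00 (≈ $17.3961 each)
Jun 18, sell 644: 644/1035 × $18,005.00 → $11,203.11
Ending inventory (cost pool remaining) = $6,801.89
Check: goods available $18,005.00 = COGS $11,203.11 + ending $6,801.89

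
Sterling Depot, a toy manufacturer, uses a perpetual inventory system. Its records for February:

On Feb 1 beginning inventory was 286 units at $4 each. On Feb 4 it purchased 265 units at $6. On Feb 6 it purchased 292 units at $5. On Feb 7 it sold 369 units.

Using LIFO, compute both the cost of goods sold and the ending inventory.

Feb 7, 369 sold [LIFO — newest first]: 292 @ $5 + 77 @ $6 = $1,922
Ending inventory: 286 @ $4 + 188 @ $6 = $2,272

COGS = $1,922; ending inventory = $2,272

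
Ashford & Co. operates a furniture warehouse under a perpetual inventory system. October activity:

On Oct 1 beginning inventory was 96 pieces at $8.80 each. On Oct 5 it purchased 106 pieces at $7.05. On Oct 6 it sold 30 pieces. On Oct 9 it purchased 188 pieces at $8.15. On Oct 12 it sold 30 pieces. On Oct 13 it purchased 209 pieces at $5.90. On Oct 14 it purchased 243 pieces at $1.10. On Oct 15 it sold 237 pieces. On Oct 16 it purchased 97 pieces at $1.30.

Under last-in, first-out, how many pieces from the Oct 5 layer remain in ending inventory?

Oct 6, 30 sold [LIFO — newest first]: 30 @ $7.05 = $211.50
Oct 12, 30 sold [LIFO — newest first]: 30 @ $8.15 = $244.50
Oct 15, 237 sold [LIFO — newest first]: 237 @ $1.10 = $260.70
Total COGS = $211.50 + $244.50 + $260.70 = $716.70
Ending inventory: 96 @ $8.80 + 76 @ $7.05 + 158 @ $8.15 + 209 @ $5.90 + 6 @ $1.10 + 97 @ $1.30 = $4,034.10

76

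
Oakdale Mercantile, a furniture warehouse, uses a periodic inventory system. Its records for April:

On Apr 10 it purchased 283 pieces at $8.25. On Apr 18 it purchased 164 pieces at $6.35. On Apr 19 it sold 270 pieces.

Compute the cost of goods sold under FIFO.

Apr 19, 270 sold [FIFO — oldest first]: 270 @ $8.25 = $2,227.50
Ending inventory: 13 @ $8.25 + 164 @ $6.35 = $1,148.65
Check: goods available $3,376.15 = COGS $2,227.50 + ending $1,148.65

COGS = $2,227.50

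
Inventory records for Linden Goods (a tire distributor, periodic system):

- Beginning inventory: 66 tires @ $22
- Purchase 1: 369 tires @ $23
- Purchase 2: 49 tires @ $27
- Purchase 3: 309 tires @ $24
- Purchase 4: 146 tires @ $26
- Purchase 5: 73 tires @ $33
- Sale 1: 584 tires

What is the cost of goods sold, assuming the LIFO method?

COGS = $15,105

Sale 1 (584) [LIFO — newest first]: 73 @ $33 + 146 @ $26 + 309 @ $24 + 49 @ $27 + 7 @ $23 = $15,105
Ending inventory: 66 @ $22 + 362 @ $23 = $9,778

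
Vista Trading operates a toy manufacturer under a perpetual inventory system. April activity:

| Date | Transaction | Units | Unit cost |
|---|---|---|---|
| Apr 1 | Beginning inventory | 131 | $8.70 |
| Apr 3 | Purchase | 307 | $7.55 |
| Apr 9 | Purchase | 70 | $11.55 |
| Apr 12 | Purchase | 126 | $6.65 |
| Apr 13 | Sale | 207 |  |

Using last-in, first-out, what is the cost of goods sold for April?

COGS = $1,729.45

Apr 13, 207 sold [LIFO — newest first]: 126 @ $6.65 + 70 @ $11.55 + 11 @ $7.55 = $1,729.45
Ending inventory: 131 @ $8.70 + 296 @ $7.55 = $3,374.50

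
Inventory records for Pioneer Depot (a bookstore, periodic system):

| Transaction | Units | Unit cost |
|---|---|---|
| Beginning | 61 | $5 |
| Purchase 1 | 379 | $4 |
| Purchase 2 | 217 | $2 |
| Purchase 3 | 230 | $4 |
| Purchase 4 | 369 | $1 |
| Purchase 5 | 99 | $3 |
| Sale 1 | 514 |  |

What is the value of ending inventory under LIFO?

Sale 1 (514) [LIFO — newest first]: 99 @ $3 + 369 @ $1 + 46 @ $4 = $850
Ending inventory: 61 @ $5 + 379 @ $4 + 217 @ $2 + 184 @ $4 = $2,991
Check: goods available $3,841 = COGS $850 + ending $2,991

Ending inventory = $2,991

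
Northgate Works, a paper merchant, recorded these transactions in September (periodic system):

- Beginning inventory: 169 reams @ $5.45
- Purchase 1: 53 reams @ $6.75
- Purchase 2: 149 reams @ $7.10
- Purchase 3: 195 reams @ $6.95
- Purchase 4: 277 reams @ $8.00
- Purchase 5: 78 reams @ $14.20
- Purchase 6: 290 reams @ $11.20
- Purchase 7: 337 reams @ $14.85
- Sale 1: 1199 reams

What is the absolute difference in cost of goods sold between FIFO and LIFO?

FIFO COGS: 169 @ $5.45 + 53 @ $6.75 + 149 @ $7.10 + 195 @ $6.95 + 277 @ $8.00 + 78 @ $14.20 + 278 @ $11.20 = $10,129.15
LIFO COGS: 337 @ $14.85 + 290 @ $11.20 + 78 @ $14.20 + 277 @ $8.00 + 195 @ $6.95 + 22 @ $7.10 = $13,087.50
Difference = |$10,129.15 − $13,087.50| = $2,958.35

$2,958.35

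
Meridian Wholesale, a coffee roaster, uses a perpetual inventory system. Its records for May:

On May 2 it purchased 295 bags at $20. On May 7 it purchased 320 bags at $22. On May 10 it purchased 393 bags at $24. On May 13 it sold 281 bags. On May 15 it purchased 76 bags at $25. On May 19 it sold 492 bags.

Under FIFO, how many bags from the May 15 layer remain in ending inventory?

May 13, 281 sold [FIFO — oldest first]: 281 @ $20 = $5,620
May 19, 492 sold [FIFO — oldest first]: 14 @ $20 + 320 @ $22 + 158 @ $24 = $11,112
Total COGS = $5,620 + $11,112 = $16,732
Ending inventory: 235 @ $24 + 76 @ $25 = $7,540

76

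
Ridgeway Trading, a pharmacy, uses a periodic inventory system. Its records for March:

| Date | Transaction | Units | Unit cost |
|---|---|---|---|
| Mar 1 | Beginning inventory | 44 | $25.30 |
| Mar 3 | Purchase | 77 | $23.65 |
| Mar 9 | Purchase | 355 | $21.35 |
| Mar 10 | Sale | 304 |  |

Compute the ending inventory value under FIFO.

Ending inventory = $3,672.20

Mar 10, 304 sold [FIFO — oldest first]: 44 @ $25.30 + 77 @ $23.65 + 183 @ $21.35 = $6,841.30
Ending inventory: 172 @ $21.35 = $3,672.20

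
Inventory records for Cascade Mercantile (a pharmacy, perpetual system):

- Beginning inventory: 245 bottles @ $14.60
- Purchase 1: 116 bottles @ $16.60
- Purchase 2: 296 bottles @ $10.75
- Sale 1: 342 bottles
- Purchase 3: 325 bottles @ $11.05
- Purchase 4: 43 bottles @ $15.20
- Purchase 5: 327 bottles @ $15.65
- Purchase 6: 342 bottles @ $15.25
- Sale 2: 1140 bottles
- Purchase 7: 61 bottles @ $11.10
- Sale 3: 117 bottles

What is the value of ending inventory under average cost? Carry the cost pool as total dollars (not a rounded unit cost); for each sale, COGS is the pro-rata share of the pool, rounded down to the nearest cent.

Ending inventory = $2,066.23

After Beginning: 245 on hand, pool $3,577.00 (≈ $14.6000 each)
After Purchase 1: 361 on hand, pool $5,502.60 (≈ $15.2427 each)
After Purchase 2: 657 on hand, pool $8,684.60 (≈ $13.2186 each)
Sale 1, sell 342: 342/657 × $8,684.60 → $4,520.75
After Purchase 3: 640 on hand, pool $7,755.10 (≈ $12.1173 each)
After Purchase 4: 683 on hand, pool $8,408.70 (≈ $12.3114 each)
After Purchase 5: 1010 on hand, pool $13,526.25 (≈ $13.3923 each)
After Purchase 6: 1352 on hand, pool $18,741.75 (≈ $13.8622 each)
Sale 2, sell 1140: 1140/1352 × $18,741.75 → $15,802.95
After Purchase 7: 273 on hand, pool $3,615.90 (≈ $13.2451 each)
Sale 3, sell 117: 117/273 × $3,615.90 → $1,549.67
Total COGS = $4,520.75 + $15,802.95 + $1,549.67 = $21,873.37
Ending inventory (cost pool remaining) = $2,066.23
Check: goods available $23,939.60 = COGS $21,873.37 + ending $2,066.23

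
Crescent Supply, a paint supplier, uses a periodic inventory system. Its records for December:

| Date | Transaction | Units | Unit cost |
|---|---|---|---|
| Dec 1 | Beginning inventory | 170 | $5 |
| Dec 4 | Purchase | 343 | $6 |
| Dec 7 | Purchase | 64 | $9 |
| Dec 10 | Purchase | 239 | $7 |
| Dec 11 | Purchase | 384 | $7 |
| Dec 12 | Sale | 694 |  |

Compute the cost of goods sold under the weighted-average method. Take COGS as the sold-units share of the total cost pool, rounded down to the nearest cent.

COGS = $4,537.02

Dec 12, sell 694: 694/1200 × $7,845.00 → $4,537.02
Ending inventory (cost pool remaining) = $3,307.98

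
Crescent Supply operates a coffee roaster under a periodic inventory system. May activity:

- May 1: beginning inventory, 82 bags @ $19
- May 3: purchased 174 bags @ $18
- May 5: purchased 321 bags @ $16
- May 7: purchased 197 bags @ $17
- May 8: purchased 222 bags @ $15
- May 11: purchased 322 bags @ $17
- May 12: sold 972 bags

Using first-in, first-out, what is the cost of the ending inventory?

Ending inventory = $5,834

May 12, 972 sold [FIFO — oldest first]: 82 @ $19 + 174 @ $18 + 321 @ $16 + 197 @ $17 + 198 @ $15 = $16,145
Ending inventory: 24 @ $15 + 322 @ $17 = $5,834
Check: goods available $21,979 = COGS $16,145 + ending $5,834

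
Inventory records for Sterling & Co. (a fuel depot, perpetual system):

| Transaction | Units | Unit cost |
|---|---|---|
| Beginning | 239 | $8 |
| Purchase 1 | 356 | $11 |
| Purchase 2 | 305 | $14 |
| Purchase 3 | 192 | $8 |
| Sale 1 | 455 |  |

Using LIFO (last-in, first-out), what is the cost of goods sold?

Sale 1 (455) [LIFO — newest first]: 192 @ $8 + 263 @ $14 = $5,218
Ending inventory: 239 @ $8 + 356 @ $11 + 42 @ $14 = $6,416

COGS = $5,218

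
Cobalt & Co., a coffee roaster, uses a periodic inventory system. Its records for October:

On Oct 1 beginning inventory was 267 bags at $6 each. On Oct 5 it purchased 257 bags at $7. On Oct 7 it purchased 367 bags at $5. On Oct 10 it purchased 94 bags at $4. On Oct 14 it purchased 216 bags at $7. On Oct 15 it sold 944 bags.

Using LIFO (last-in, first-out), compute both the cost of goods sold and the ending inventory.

Oct 15, 944 sold [LIFO — newest first]: 216 @ $7 + 94 @ $4 + 367 @ $5 + 257 @ $7 + 10 @ $6 = $5,582
Ending inventory: 257 @ $6 = $1,542

COGS = $5,582; ending inventory = $1,542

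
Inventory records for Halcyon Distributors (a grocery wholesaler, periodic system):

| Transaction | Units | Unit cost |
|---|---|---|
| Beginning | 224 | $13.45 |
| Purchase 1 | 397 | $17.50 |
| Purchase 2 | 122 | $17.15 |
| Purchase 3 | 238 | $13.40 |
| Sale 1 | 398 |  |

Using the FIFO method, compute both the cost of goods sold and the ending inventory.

Sale 1 (398) [FIFO — oldest first]: 224 @ $13.45 + 174 @ $17.50 = $6,057.80
Ending inventory: 223 @ $17.50 + 122 @ $17.15 + 238 @ $13.40 = $9,184.00
Check: goods available $15,241.80 = COGS $6,057.80 + ending $9,184.00

COGS = $6,057.80; ending inventory = $9,184.00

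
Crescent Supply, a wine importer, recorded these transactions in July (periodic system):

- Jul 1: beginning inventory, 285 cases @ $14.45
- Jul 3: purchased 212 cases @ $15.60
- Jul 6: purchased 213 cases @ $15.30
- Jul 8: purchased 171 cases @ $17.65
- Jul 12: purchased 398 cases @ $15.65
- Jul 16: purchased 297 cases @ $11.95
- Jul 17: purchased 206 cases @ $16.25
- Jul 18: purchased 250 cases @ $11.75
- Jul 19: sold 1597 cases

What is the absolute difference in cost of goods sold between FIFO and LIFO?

$514.50

FIFO COGS: 285 @ $14.45 + 212 @ $15.60 + 213 @ $15.30 + 171 @ $17.65 + 398 @ $15.65 + 297 @ $11.95 + 21 @ $16.25 = $23,821.60
LIFO COGS: 250 @ $11.75 + 206 @ $16.25 + 297 @ $11.95 + 398 @ $15.65 + 171 @ $17.65 + 213 @ $15.30 + 62 @ $15.60 = $23,307.10
Difference = |$23,821.60 − $23,307.10| = $514.50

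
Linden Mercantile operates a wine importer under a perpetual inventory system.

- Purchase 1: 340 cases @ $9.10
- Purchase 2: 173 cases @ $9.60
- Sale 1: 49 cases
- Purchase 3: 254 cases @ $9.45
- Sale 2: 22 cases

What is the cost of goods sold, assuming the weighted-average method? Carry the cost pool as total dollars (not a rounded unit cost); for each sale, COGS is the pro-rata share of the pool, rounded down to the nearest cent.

COGS = $659.48

After Purchase 1: 340 on hand, pool $3,094.00 (≈ $9.1000 each)
After Purchase 2: 513 on hand, pool $4,754.80 (≈ $9.2686 each)
Sale 1, sell 49: 49/513 × $4,754.80 → $454.16
After Purchase 3: 718 on hand, pool $6,700.94 (≈ $9.3328 each)
Sale 2, sell 22: 22/718 × $6,700.94 → $205.32
Total COGS = $454.16 + $205.32 = $659.48
Ending inventory (cost pool remaining) = $6,495.62
Check: goods available $7,155.10 = COGS $659.48 + ending $6,495.62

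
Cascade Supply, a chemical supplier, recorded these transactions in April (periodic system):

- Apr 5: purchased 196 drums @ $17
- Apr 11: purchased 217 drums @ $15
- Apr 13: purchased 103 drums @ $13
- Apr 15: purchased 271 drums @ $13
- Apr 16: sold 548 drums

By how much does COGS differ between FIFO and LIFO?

$870

FIFO COGS: 196 @ $17 + 217 @ $15 + 103 @ $13 + 32 @ $13 = $8,342
LIFO COGS: 271 @ $13 + 103 @ $13 + 174 @ $15 = $7,472
Difference = |$8,342 − $7,472| = $870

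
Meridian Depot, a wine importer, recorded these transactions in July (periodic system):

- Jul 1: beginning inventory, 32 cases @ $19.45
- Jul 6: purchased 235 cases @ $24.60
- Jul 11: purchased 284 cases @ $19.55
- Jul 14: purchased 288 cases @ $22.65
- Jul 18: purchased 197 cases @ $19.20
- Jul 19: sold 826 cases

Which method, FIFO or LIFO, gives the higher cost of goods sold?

FIFO

FIFO COGS: 32 @ $19.45 + 235 @ $24.60 + 284 @ $19.55 + 275 @ $22.65 = $18,184.35
LIFO COGS: 197 @ $19.20 + 288 @ $22.65 + 284 @ $19.55 + 57 @ $24.60 = $17,260.00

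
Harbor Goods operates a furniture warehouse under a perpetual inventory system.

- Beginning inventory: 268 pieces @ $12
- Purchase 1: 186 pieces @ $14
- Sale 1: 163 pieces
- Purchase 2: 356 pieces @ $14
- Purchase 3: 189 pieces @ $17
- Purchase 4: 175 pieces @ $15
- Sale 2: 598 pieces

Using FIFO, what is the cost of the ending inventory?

Sale 1 (163) [FIFO — oldest first]: 163 @ $12 = $1,956
Sale 2 (598) [FIFO — oldest first]: 105 @ $12 + 186 @ $14 + 307 @ $14 = $8,162
Total COGS = $1,956 + $8,162 = $10,118
Ending inventory: 49 @ $14 + 189 @ $17 + 175 @ $15 = $6,524

Ending inventory = $6,524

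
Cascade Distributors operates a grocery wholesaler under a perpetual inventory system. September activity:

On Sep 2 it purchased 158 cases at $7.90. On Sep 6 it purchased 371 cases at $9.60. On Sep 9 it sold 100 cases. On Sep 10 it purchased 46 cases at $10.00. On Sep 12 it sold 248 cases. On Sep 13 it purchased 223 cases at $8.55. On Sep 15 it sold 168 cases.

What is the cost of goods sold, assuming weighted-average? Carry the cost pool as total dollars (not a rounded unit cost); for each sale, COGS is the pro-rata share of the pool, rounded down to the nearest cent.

After Sep 2: 158 on hand, pool $1,248.20 (≈ $7.9000 each)
After Sep 6: 529 on hand, pool $4,809.80 (≈ $9.0922 each)
Sep 9, sell 100: 100/529 × $4,809.80 → $909.22
After Sep 10: 475 on hand, pool $4,360.58 (≈ $9.1802 each)
Sep 12, sell 248: 248/475 × $4,360.58 → $2,276.68
After Sep 13: 450 on hand, pool $3,990.55 (≈ $8.8679 each)
Sep 15, sell 168: 168/450 × $3,990.55 → $1,489.80
Total COGS = $909.22 + $2,276.68 + $1,489.80 = $4,675.70
Ending inventory (cost pool remaining) = $2,500.75
Check: goods available $7,176.45 = COGS $4,675.70 + ending $2,500.75

COGS = $4,675.70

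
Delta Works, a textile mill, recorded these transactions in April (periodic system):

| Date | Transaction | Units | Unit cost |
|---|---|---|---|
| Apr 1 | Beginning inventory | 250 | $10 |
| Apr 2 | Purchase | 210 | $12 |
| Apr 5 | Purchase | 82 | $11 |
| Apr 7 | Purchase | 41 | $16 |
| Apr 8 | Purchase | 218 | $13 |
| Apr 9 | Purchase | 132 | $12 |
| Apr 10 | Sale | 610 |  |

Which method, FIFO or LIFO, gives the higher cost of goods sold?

LIFO

FIFO COGS: 250 @ $10 + 210 @ $12 + 82 @ $11 + 41 @ $16 + 27 @ $13 = $6,929
LIFO COGS: 132 @ $12 + 218 @ $13 + 41 @ $16 + 82 @ $11 + 137 @ $12 = $7,620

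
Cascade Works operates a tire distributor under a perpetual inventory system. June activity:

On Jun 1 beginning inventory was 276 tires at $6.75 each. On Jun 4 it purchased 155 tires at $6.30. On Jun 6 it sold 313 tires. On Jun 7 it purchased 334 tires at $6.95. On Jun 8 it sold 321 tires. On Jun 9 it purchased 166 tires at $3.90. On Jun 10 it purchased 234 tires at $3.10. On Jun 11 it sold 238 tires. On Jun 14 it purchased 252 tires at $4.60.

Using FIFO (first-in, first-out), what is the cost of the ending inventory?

Ending inventory = $2,114.70

Jun 6, 313 sold [FIFO — oldest first]: 276 @ $6.75 + 37 @ $6.30 = $2,096.10
Jun 8, 321 sold [FIFO — oldest first]: 118 @ $6.30 + 203 @ $6.95 = $2,154.25
Jun 11, 238 sold [FIFO — oldest first]: 131 @ $6.95 + 107 @ $3.90 = $1,327.75
Total COGS = $2,096.10 + $2,154.25 + $1,327.75 = $5,578.10
Ending inventory: 59 @ $3.90 + 234 @ $3.10 + 252 @ $4.60 = $2,114.70
Check: goods available $7,692.80 = COGS $5,578.10 + ending $2,114.70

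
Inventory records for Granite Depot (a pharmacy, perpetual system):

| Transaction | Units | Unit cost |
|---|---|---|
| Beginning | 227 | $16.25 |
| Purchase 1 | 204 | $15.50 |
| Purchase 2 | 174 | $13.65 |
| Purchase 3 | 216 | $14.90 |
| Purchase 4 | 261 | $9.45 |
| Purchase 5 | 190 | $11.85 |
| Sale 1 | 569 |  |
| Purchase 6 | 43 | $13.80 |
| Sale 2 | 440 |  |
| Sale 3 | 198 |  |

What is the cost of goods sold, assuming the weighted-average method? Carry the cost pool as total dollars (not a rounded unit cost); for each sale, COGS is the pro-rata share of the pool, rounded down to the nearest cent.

After Beginning: 227 on hand, pool $3,688.75 (≈ $16.2500 each)
After Purchase 1: 431 on hand, pool $6,850.75 (≈ $15.8950 each)
After Purchase 2: 605 on hand, pool $9,225.85 (≈ $15.2493 each)
After Purchase 3: 821 on hand, pool $12,444.25 (≈ $15.1574 each)
After Purchase 4: 1082 on hand, pool $14,910.70 (≈ $13.7807 each)
After Purchase 5: 1272 on hand, pool $17,162.20 (≈ $13.4923 each)
Sale 1, sell 569: 569/1272 × $17,162.20 → $7,677.11
After Purchase 6: 746 on hand, pool $10,078.49 (≈ $13.5100 each)
Sale 2, sell 440: 440/746 × $10,078.49 → $5,944.41
Sale 3, sell 198: 198/306 × $4,134.08 → $2,674.99
Total COGS = $7,677.11 + $5,944.41 + $2,674.99 = $16,296.51
Ending inventory (cost pool remaining) = $1,459.09

COGS = $16,296.51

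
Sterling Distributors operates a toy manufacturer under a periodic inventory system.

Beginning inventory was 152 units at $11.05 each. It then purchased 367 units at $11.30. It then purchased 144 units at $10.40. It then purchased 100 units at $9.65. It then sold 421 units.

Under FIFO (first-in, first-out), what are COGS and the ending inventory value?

Sale 1 (421) [FIFO — oldest first]: 152 @ $11.05 + 269 @ $11.30 = $4,719.30
Ending inventory: 98 @ $11.30 + 144 @ $10.40 + 100 @ $9.65 = $3,570.00

COGS = $4,719.30; ending inventory = $3,570.00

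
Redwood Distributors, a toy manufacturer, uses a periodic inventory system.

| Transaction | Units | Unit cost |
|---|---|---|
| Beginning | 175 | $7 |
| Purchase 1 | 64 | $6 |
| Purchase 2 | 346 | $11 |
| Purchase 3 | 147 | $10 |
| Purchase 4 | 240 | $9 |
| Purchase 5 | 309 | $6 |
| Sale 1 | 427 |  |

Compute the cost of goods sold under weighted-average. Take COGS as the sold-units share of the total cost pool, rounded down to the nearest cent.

COGS = $3,633.00

Sale 1, sell 427: 427/1281 × $10,899.00 → $3,633.00
Ending inventory (cost pool remaining) = $7,266.00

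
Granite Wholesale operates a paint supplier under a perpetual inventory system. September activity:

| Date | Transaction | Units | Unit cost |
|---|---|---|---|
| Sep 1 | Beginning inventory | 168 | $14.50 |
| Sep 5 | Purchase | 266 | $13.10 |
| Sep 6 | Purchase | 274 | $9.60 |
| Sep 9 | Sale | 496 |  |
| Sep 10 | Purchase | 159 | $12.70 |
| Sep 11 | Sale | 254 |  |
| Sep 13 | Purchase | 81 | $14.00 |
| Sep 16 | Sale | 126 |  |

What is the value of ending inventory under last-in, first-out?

Sep 9, 496 sold [LIFO — newest first]: 274 @ $9.60 + 222 @ $13.10 = $5,538.60
Sep 11, 254 sold [LIFO — newest first]: 159 @ $12.70 + 44 @ $13.10 + 51 @ $14.50 = $3,335.20
Sep 16, 126 sold [LIFO — newest first]: 81 @ $14.00 + 45 @ $14.50 = $1,786.50
Total COGS = $5,538.60 + $3,335.20 + $1,786.50 = $10,660.30
Ending inventory: 72 @ $14.50 = $1,044.00

Ending inventory = $1,044.00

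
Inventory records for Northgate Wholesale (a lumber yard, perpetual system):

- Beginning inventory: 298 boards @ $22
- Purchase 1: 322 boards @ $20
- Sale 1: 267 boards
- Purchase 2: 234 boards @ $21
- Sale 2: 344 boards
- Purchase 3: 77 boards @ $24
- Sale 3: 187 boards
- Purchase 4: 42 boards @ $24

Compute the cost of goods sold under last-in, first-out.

COGS = $16,832

Sale 1 (267) [LIFO — newest first]: 267 @ $20 = $5,340
Sale 2 (344) [LIFO — newest first]: 234 @ $21 + 55 @ $20 + 55 @ $22 = $7,224
Sale 3 (187) [LIFO — newest first]: 77 @ $24 + 110 @ $22 = $4,268
Total COGS = $5,340 + $7,224 + $4,268 = $16,832
Ending inventory: 133 @ $22 + 42 @ $24 = $3,934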